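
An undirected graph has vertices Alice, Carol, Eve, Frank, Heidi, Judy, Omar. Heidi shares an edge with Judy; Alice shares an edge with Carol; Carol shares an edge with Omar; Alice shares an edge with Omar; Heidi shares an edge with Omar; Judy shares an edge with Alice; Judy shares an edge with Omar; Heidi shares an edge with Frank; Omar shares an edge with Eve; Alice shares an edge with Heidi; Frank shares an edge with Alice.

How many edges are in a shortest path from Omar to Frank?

2

Distance 0: Omar.
Distance 1: Alice, Carol, Eve, Heidi, Judy.
Distance 2: Frank — contains Frank.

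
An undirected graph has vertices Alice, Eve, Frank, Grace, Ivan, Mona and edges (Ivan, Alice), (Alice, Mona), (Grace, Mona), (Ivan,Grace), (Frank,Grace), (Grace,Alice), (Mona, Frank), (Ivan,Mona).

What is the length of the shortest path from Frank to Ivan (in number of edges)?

2

Distance 0: Frank.
Distance 1: Grace, Mona.
Distance 2: Alice, Ivan — contains Ivan.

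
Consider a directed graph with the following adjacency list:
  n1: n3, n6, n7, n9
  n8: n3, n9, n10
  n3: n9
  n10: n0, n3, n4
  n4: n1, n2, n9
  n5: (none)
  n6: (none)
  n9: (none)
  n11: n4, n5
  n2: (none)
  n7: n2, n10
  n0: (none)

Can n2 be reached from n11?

Yes

Explore from n11.
Distance 1: reach n4, n5.
Distance 2: reach n1, n2, n9.
Found n2.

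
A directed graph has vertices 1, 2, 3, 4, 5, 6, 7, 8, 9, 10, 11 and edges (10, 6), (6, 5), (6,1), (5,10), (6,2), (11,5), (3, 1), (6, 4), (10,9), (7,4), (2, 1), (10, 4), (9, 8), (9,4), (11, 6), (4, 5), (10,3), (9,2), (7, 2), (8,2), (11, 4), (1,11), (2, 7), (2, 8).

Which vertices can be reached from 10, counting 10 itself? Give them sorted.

1, 2, 3, 4, 5, 6, 7, 8, 9, 10, 11

Start at 10.
Its neighbours: 3, 4, 6, 9.
Then their neighbours: 1, 2, 5, 8.
Then next layer: 7, 11.
Every vertex is now reached.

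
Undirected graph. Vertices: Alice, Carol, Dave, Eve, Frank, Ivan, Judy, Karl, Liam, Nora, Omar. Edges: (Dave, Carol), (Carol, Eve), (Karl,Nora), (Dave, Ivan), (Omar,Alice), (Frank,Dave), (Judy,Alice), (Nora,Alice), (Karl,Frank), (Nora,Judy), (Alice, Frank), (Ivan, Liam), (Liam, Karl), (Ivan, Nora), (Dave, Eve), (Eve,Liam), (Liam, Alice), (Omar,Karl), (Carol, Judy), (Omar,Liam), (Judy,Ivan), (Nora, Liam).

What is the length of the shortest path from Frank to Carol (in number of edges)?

Distance 0: Frank.
Distance 1: Alice, Dave, Karl.
Distance 2: Carol, Eve, Ivan, Judy, Liam, Nora, Omar — contains Carol.

2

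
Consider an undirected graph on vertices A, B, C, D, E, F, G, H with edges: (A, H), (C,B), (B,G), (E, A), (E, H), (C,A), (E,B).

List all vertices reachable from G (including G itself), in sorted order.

A, B, C, E, G, H

Start at G.
Its neighbours: B.
Then their neighbours: C, E.
Then next layer: A, H.
Nothing further is reachable.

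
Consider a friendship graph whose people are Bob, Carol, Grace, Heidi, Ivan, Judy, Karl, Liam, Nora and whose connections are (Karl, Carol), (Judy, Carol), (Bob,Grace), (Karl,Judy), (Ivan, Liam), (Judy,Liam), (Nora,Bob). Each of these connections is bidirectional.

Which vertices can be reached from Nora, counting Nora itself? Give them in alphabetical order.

Bob, Grace, Nora

Start at Nora.
Its neighbours: Bob.
Then their neighbours: Grace.
Nothing further is reachable.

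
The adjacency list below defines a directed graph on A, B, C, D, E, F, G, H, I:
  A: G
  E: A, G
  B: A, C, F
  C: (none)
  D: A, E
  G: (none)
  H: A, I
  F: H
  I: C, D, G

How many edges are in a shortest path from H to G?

2

Distance 0: H.
Distance 1: A, I.
Distance 2: C, D, G — contains G.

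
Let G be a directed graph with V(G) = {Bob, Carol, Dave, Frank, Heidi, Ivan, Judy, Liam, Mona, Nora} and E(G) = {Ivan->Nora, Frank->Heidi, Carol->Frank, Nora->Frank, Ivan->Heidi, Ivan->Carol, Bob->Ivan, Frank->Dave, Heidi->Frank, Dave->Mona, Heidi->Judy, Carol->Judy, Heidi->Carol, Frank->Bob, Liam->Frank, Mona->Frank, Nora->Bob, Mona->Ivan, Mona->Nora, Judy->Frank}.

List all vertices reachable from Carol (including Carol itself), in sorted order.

Start at Carol.
Its neighbours: Frank, Judy.
Then their neighbours: Bob, Dave, Heidi.
Then next layer: Ivan, Mona.
Then next layer: Nora.
Nothing further is reachable.

Bob, Carol, Dave, Frank, Heidi, Ivan, Judy, Mona, Nora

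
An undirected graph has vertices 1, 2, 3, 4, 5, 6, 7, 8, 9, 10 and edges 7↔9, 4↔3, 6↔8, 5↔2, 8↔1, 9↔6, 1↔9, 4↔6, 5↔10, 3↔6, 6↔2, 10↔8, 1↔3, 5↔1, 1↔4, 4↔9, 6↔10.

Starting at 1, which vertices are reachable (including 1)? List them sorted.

Start at 1.
Its neighbours: 3, 4, 5, 8, 9.
Then their neighbours: 2, 6, 7, 10.
Every vertex is now reached.

1, 2, 3, 4, 5, 6, 7, 8, 9, 10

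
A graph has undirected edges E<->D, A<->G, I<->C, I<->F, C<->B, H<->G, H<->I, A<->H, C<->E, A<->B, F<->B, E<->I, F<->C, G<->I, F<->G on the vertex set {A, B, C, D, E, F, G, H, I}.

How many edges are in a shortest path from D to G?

3

Distance 0: D.
Distance 1: E.
Distance 2: C, I.
Distance 3: B, F, G, H — contains G.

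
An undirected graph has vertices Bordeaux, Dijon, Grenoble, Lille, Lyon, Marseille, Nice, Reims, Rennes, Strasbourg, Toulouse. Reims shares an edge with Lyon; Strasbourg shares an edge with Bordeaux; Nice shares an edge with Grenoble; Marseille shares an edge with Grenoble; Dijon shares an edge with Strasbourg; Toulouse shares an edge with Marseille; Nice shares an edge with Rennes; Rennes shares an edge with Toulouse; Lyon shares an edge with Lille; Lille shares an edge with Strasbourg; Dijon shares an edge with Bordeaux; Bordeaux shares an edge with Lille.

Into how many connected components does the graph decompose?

2

From Bordeaux: component {Bordeaux, Dijon, Lille, Lyon, Reims, Strasbourg}.
From Grenoble: component {Grenoble, Marseille, Nice, Rennes, Toulouse}.
That's 2 components.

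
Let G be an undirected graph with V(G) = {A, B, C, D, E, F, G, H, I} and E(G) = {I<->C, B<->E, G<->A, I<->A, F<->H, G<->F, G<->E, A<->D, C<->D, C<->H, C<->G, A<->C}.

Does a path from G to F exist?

Yes

Explore from G.
Distance 1: reach A, C, E, F.
Found F.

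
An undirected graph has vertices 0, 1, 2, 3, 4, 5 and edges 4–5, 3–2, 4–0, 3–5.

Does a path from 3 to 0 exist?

Yes

Explore from 3.
Distance 1: reach 2, 5.
Distance 2: reach 4.
Distance 3: reach 0.
Found 0.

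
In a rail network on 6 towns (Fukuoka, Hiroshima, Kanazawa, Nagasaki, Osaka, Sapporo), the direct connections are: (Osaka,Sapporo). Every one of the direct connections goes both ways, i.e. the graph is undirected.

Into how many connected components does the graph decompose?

From Fukuoka: component {Fukuoka}.
From Hiroshima: component {Hiroshima}.
From Kanazawa: component {Kanazawa}.
From Nagasaki: component {Nagasaki}.
From Osaka: component {Osaka, Sapporo}.
That's 5 components.

5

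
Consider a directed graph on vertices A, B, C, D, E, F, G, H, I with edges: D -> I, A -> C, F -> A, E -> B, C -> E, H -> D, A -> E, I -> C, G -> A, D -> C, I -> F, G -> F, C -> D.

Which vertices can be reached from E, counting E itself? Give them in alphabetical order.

Start at E.
Its neighbours: B.
Nothing further is reachable.

B, E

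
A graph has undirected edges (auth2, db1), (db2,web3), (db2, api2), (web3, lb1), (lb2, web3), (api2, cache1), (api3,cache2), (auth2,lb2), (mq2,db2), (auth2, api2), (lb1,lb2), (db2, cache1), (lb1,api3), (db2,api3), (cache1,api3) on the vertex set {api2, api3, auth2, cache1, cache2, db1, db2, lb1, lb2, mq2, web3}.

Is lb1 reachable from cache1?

Yes

Explore from cache1.
Distance 1: reach api2, api3, db2.
Distance 2: reach auth2, cache2, lb1, mq2, web3.
Found lb1.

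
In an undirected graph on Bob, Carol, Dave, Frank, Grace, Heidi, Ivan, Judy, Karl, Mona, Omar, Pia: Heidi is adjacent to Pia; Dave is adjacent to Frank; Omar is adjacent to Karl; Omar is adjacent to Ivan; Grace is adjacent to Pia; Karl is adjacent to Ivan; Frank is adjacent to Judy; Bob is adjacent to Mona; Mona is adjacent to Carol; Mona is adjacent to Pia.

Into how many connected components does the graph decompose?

From Bob: component {Bob, Carol, Grace, Heidi, Mona, Pia}.
From Dave: component {Dave, Frank, Judy}.
From Ivan: component {Ivan, Karl, Omar}.
That's 3 components.

3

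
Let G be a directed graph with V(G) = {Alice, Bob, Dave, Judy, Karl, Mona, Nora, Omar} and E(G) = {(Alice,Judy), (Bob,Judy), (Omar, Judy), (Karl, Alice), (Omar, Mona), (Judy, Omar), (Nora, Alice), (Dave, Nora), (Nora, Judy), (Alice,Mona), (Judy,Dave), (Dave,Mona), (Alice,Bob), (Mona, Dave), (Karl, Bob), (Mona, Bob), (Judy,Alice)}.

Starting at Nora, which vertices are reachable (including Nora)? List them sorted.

Alice, Bob, Dave, Judy, Mona, Nora, Omar

Start at Nora.
Its neighbours: Alice, Judy.
Then their neighbours: Bob, Dave, Mona, Omar.
Nothing further is reachable.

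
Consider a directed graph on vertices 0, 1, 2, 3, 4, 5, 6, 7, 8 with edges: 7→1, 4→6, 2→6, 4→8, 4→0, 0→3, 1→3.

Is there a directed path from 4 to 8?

Explore from 4.
Distance 1: reach 0, 6, 8.
Found 8.

Yes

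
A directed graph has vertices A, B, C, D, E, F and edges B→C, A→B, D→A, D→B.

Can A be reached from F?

No

F has no outgoing edges, so nothing is reachable from it.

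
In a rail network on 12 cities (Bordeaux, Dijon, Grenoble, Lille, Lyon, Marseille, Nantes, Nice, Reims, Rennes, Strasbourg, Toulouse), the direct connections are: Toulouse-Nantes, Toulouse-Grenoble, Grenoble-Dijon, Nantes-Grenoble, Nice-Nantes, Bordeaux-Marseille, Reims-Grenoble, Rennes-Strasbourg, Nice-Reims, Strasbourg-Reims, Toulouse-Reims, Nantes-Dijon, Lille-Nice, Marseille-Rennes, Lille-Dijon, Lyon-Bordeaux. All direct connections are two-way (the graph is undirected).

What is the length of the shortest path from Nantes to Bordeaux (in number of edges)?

Distance 0: Nantes.
Distance 1: Dijon, Grenoble, Nice, Toulouse.
Distance 2: Lille, Reims.
Distance 3: Strasbourg.
Distance 4: Rennes.
Distance 5: Marseille.
Distance 6: Bordeaux — contains Bordeaux.

6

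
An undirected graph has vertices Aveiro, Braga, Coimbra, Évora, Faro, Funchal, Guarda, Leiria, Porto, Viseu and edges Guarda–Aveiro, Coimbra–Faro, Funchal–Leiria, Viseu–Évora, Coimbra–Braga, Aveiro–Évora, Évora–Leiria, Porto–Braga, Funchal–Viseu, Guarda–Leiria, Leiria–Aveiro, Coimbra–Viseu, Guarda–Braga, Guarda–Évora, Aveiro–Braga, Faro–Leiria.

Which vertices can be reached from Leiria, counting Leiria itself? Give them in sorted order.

Start at Leiria.
Its neighbours: Aveiro, Évora, Faro, Funchal, Guarda.
Then their neighbours: Braga, Coimbra, Viseu.
Then next layer: Porto.
Every vertex is now reached.

Aveiro, Braga, Coimbra, Évora, Faro, Funchal, Guarda, Leiria, Porto, Viseu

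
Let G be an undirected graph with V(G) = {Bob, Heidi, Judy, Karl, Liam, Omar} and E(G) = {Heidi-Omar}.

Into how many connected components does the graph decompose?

5

From Bob: component {Bob}.
From Heidi: component {Heidi, Omar}.
From Judy: component {Judy}.
From Karl: component {Karl}.
From Liam: component {Liam}.
That's 5 components.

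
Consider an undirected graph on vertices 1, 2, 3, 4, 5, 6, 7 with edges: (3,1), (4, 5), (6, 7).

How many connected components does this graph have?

4

From 1: component {1, 3}.
From 2: component {2}.
From 4: component {4, 5}.
From 6: component {6, 7}.
That's 4 components.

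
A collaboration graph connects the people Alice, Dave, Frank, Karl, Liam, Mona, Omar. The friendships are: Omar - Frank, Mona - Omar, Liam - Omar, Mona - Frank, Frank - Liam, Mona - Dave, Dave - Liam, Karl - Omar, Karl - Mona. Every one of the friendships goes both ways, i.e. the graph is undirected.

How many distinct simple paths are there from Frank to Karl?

10

Frank–Liam–Dave–Mona–Karl
Frank–Liam–Dave–Mona–Omar–Karl
Frank–Liam–Omar–Karl
Frank–Liam–Omar–Mona–Karl
Frank–Mona–Dave–Liam–Omar–Karl
Frank–Mona–Karl
Frank–Mona–Omar–Karl
Frank–Omar–Karl
Frank–Omar–Liam–Dave–Mona–Karl
Frank–Omar–Mona–Karl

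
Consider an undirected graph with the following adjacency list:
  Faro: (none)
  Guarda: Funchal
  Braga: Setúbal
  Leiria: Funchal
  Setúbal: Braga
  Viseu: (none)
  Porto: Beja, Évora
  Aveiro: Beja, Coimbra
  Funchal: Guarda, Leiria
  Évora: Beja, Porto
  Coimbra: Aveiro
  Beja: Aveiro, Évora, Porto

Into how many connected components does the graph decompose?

5

From Aveiro: component {Aveiro, Beja, Coimbra, Évora, Porto}.
From Braga: component {Braga, Setúbal}.
From Faro: component {Faro}.
From Funchal: component {Funchal, Guarda, Leiria}.
From Viseu: component {Viseu}.
That's 5 components.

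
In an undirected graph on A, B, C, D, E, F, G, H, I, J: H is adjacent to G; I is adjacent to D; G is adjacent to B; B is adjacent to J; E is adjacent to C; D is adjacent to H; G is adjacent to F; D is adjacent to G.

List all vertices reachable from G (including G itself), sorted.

Start at G.
Its neighbours: B, D, F, H.
Then their neighbours: I, J.
Nothing further is reachable.

B, D, F, G, H, I, J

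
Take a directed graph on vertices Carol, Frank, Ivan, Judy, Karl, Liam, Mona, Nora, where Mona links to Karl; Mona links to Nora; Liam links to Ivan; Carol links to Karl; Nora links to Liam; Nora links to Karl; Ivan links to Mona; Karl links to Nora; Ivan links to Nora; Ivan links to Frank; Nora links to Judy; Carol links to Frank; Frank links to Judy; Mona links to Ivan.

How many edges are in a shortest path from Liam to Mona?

2

Distance 0: Liam.
Distance 1: Ivan.
Distance 2: Frank, Mona, Nora — contains Mona.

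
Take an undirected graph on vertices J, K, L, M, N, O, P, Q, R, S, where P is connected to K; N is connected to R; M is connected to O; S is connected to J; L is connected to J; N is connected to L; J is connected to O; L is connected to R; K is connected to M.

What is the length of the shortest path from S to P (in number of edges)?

5

Distance 0: S.
Distance 1: J.
Distance 2: L, O.
Distance 3: M, N, R.
Distance 4: K.
Distance 5: P — contains P.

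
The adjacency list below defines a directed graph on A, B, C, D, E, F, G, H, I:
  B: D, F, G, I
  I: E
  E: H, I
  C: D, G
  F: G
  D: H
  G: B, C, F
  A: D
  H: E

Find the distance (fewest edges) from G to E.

3

Distance 0: G.
Distance 1: B, C, F.
Distance 2: D, I.
Distance 3: E, H — contains E.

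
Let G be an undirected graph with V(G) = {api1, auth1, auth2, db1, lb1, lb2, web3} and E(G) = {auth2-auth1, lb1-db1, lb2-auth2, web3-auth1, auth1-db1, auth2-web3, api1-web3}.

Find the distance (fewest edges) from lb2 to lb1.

4

Distance 0: lb2.
Distance 1: auth2.
Distance 2: auth1, web3.
Distance 3: api1, db1.
Distance 4: lb1 — contains lb1.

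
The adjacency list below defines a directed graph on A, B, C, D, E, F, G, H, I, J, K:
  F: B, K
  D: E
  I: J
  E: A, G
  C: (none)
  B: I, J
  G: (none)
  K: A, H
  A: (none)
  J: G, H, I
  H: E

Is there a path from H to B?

No

Explore from H.
Distance 1: reach E.
Distance 2: reach A, G.
The search from H is exhausted; no directed path reaches B.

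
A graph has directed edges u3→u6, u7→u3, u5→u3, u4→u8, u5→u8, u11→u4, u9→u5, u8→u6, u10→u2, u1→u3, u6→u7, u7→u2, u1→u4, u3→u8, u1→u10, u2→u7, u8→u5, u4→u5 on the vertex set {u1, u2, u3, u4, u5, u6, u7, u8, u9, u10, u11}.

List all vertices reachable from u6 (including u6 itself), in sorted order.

u2, u3, u5, u6, u7, u8

Start at u6.
Its neighbours: u7.
Then their neighbours: u2, u3.
Then next layer: u8.
Then next layer: u5.
Nothing further is reachable.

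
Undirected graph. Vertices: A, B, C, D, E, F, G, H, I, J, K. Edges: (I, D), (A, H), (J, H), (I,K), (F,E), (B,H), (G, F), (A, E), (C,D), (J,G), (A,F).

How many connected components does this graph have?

From A: component {A, B, E, F, G, H, J}.
From C: component {C, D, I, K}.
That's 2 components.

2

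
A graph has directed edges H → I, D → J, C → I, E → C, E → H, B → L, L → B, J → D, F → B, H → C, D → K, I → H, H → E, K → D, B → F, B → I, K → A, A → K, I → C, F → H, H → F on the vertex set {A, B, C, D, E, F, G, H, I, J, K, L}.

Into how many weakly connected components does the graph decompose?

From A: component {A, D, J, K}.
From B: component {B, C, E, F, H, I, L}.
From G: component {G}.
That's 3 components.

3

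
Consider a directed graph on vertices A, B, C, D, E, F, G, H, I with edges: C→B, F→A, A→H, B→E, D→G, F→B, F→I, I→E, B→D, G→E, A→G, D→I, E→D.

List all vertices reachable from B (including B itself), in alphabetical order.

Start at B.
Its neighbours: D, E.
Then their neighbours: G, I.
Nothing further is reachable.

B, D, E, G, I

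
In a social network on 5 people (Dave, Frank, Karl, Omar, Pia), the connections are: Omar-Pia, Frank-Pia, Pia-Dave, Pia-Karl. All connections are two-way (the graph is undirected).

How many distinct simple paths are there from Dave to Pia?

1

Dave–Pia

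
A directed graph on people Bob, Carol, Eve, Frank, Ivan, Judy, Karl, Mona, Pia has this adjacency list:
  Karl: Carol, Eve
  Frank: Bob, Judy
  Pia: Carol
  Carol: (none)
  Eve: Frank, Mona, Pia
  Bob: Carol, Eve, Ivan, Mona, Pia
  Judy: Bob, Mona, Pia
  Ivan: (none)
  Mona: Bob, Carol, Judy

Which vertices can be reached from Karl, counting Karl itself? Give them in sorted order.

Start at Karl.
Its neighbours: Carol, Eve.
Then their neighbours: Frank, Mona, Pia.
Then next layer: Bob, Judy.
Then next layer: Ivan.
Every vertex is now reached.

Bob, Carol, Eve, Frank, Ivan, Judy, Karl, Mona, Pia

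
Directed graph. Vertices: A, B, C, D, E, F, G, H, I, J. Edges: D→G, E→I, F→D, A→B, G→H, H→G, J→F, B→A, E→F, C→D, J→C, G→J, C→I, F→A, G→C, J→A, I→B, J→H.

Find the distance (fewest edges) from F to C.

3

Distance 0: F.
Distance 1: A, D.
Distance 2: B, G.
Distance 3: C, H, J — contains C.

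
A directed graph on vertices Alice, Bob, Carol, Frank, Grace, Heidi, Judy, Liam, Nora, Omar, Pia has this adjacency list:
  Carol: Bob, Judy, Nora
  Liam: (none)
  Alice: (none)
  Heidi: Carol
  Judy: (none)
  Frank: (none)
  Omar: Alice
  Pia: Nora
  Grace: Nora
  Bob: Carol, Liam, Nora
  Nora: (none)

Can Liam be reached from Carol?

Yes

Explore from Carol.
Distance 1: reach Bob, Judy, Nora.
Distance 2: reach Liam.
Found Liam.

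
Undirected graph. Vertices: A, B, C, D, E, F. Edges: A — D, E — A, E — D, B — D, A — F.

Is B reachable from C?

No

C has no edges, so nothing is reachable from it.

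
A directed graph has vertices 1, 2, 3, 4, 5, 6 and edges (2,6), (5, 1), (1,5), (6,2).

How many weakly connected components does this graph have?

4

From 1: component {1, 5}.
From 2: component {2, 6}.
From 3: component {3}.
From 4: component {4}.
That's 4 components.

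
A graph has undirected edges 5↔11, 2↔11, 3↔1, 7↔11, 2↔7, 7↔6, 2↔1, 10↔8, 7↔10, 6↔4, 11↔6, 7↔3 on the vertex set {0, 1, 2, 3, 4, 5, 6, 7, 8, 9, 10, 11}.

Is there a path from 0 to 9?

No

0 has no edges, so nothing is reachable from it.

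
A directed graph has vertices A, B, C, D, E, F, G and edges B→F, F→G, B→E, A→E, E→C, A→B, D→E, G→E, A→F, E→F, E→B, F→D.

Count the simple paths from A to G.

5

A→B→E→F→G
A→B→F→G
A→E→B→F→G
A→E→F→G
A→F→G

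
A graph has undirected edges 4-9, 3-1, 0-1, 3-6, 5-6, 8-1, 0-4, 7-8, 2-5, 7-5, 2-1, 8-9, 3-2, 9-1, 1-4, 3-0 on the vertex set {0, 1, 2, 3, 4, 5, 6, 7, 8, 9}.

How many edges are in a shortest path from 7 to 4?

Distance 0: 7.
Distance 1: 5, 8.
Distance 2: 1, 2, 6, 9.
Distance 3: 0, 3, 4 — contains 4.

3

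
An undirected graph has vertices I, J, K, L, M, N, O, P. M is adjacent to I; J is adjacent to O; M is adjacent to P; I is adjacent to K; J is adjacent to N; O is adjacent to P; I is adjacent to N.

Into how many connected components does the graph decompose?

2

From I: component {I, J, K, M, N, O, P}.
From L: component {L}.
That's 2 components.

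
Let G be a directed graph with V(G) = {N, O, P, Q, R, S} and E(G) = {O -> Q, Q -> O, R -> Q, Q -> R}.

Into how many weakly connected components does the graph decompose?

From N: component {N}.
From O: component {O, Q, R}.
From P: component {P}.
From S: component {S}.
That's 4 components.

4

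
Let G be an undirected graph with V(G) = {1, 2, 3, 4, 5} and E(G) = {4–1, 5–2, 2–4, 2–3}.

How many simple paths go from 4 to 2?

1

4–2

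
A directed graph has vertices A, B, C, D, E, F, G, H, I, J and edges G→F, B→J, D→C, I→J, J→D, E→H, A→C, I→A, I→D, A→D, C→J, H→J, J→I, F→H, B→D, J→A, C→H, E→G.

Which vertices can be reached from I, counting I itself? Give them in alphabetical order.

Start at I.
Its neighbours: A, D, J.
Then their neighbours: C.
Then next layer: H.
Nothing further is reachable.

A, C, D, H, I, J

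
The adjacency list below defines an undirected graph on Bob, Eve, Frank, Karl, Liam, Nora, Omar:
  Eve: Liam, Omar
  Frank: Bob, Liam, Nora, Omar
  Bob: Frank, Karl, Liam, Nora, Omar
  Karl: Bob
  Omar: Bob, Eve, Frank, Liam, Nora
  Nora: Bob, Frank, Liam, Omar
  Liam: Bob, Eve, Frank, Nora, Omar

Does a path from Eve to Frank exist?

Yes

Explore from Eve.
Distance 1: reach Liam, Omar.
Distance 2: reach Bob, Frank, Nora.
Found Frank.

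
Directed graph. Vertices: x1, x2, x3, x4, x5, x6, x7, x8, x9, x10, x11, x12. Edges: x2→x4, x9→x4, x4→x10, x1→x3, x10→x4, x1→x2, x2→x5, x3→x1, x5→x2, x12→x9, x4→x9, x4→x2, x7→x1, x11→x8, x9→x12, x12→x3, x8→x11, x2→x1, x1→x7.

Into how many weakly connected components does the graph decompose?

3

From x1: component {x1, x2, x3, x4, x5, x7, x9, x10, x12}.
From x6: component {x6}.
From x8: component {x8, x11}.
That's 3 components.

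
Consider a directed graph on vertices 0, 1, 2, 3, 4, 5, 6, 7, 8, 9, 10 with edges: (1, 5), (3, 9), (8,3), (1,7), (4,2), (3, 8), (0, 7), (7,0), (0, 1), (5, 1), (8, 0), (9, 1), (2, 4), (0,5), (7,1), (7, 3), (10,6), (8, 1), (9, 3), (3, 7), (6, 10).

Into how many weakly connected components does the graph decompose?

3

From 0: component {0, 1, 3, 5, 7, 8, 9}.
From 2: component {2, 4}.
From 6: component {6, 10}.
That's 3 components.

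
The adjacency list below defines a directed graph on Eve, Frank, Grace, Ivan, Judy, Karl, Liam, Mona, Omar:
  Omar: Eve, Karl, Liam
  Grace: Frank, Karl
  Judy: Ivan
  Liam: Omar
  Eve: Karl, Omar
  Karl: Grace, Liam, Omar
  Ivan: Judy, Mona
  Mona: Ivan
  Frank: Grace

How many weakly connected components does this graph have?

2

From Eve: component {Eve, Frank, Grace, Karl, Liam, Omar}.
From Ivan: component {Ivan, Judy, Mona}.
That's 2 components.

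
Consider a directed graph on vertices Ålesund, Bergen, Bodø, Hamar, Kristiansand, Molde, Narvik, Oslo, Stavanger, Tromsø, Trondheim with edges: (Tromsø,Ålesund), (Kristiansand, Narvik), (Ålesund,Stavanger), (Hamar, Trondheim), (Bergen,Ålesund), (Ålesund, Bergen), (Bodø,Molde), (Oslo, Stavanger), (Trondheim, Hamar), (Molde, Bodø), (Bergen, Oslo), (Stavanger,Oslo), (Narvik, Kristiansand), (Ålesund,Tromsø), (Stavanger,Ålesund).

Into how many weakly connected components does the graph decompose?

4

From Ålesund: component {Ålesund, Bergen, Oslo, Stavanger, Tromsø}.
From Bodø: component {Bodø, Molde}.
From Hamar: component {Hamar, Trondheim}.
From Kristiansand: component {Kristiansand, Narvik}.
That's 4 components.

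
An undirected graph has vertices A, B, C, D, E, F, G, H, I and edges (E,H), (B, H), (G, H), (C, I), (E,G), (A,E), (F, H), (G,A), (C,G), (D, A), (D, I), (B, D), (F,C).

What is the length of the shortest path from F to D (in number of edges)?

3

Distance 0: F.
Distance 1: C, H.
Distance 2: B, E, G, I.
Distance 3: A, D — contains D.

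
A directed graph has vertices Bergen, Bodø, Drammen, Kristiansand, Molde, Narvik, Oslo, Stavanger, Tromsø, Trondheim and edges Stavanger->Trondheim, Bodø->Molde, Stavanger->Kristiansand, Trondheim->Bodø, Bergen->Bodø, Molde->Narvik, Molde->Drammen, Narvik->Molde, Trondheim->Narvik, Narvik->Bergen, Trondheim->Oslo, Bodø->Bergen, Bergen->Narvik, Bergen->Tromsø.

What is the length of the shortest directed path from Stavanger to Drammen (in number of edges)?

Distance 0: Stavanger.
Distance 1: Kristiansand, Trondheim.
Distance 2: Bodø, Narvik, Oslo.
Distance 3: Bergen, Molde.
Distance 4: Drammen, Tromsø — contains Drammen.

4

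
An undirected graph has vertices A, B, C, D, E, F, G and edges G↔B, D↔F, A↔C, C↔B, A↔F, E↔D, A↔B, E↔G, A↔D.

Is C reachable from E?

Yes

Explore from E.
Distance 1: reach D, G.
Distance 2: reach A, B, F.
Distance 3: reach C.
Found C.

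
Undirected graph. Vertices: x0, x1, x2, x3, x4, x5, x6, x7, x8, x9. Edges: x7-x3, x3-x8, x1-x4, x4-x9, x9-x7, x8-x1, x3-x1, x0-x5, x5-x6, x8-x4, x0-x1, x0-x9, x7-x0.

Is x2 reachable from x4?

No

Explore from x4.
Distance 1: reach x1, x8, x9.
Distance 2: reach x0, x3, x7.
Distance 3: reach x5.
Distance 4: reach x6.
The search is exhausted without reaching x2; it lies in a different component.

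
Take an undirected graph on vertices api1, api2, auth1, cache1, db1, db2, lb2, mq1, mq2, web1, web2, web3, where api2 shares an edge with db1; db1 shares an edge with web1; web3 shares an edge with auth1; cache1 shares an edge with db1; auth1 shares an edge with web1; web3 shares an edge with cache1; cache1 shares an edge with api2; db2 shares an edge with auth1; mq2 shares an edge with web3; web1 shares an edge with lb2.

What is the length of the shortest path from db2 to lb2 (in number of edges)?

Distance 0: db2.
Distance 1: auth1.
Distance 2: web1, web3.
Distance 3: cache1, db1, lb2, mq2 — contains lb2.

3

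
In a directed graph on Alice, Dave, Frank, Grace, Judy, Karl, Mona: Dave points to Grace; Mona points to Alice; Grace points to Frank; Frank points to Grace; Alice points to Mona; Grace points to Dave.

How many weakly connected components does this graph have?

From Alice: component {Alice, Mona}.
From Dave: component {Dave, Frank, Grace}.
From Judy: component {Judy}.
From Karl: component {Karl}.
That's 4 components.

4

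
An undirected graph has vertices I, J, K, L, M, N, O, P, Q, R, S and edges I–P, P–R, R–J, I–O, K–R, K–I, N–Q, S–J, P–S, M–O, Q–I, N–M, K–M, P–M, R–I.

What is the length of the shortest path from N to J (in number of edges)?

4

Distance 0: N.
Distance 1: M, Q.
Distance 2: I, K, O, P.
Distance 3: R, S.
Distance 4: J — contains J.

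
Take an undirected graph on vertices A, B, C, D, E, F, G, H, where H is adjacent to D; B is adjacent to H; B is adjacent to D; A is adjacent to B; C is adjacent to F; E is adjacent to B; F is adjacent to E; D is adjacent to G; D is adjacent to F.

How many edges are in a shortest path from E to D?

Distance 0: E.
Distance 1: B, F.
Distance 2: A, C, D, H — contains D.

2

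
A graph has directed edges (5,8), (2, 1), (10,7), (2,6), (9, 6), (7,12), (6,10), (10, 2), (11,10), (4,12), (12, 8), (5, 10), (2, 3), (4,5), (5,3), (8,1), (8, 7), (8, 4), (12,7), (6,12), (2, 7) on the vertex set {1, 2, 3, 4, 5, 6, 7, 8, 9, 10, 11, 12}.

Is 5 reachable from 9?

Explore from 9.
Distance 1: reach 6.
Distance 2: reach 10, 12.
Distance 3: reach 2, 7, 8.
Distance 4: reach 1, 3, 4.
Distance 5: reach 5.
Found 5.

Yes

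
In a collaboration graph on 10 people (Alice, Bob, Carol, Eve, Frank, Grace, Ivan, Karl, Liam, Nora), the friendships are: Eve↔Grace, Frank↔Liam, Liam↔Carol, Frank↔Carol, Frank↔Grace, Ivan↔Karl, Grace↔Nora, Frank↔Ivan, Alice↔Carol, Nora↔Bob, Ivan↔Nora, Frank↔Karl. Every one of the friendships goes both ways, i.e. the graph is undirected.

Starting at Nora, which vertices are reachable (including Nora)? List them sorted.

Alice, Bob, Carol, Eve, Frank, Grace, Ivan, Karl, Liam, Nora

Start at Nora.
Its neighbours: Bob, Grace, Ivan.
Then their neighbours: Eve, Frank, Karl.
Then next layer: Carol, Liam.
Then next layer: Alice.
Every vertex is now reached.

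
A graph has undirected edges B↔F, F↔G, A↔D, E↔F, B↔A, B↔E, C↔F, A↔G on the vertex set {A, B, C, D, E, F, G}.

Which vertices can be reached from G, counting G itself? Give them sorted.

Start at G.
Its neighbours: A, F.
Then their neighbours: B, C, D, E.
Every vertex is now reached.

A, B, C, D, E, F, G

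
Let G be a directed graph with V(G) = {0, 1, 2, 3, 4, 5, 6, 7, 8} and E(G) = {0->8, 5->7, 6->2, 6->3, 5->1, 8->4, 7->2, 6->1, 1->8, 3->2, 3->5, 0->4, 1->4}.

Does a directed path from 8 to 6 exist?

No

Explore from 8.
Distance 1: reach 4.
The search from 8 is exhausted; no directed path reaches 6.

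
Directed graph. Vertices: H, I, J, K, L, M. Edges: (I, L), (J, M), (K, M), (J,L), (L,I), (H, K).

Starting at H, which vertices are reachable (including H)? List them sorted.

Start at H.
Its neighbours: K.
Then their neighbours: M.
Nothing further is reachable.

H, K, M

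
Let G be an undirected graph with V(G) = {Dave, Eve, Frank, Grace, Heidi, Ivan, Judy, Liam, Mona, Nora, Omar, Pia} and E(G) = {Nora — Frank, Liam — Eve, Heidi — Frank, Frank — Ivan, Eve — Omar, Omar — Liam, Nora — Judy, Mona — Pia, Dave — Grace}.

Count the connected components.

4

From Dave: component {Dave, Grace}.
From Eve: component {Eve, Liam, Omar}.
From Frank: component {Frank, Heidi, Ivan, Judy, Nora}.
From Mona: component {Mona, Pia}.
That's 4 components.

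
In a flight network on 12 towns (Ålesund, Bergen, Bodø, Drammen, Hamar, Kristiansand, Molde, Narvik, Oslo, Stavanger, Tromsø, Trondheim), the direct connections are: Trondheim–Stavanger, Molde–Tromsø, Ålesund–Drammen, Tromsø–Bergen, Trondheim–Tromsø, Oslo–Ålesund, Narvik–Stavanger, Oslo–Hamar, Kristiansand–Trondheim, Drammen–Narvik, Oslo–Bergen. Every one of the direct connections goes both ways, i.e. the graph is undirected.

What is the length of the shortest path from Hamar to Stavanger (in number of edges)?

5

Distance 0: Hamar.
Distance 1: Oslo.
Distance 2: Ålesund, Bergen.
Distance 3: Drammen, Tromsø.
Distance 4: Molde, Narvik, Trondheim.
Distance 5: Kristiansand, Stavanger — contains Stavanger.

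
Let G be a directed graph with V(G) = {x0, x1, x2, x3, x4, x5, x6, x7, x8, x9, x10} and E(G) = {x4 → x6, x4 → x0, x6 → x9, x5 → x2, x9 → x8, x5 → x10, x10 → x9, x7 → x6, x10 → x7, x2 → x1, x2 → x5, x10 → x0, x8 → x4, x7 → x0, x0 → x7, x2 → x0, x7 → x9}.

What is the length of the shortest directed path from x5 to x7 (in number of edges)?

Distance 0: x5.
Distance 1: x2, x10.
Distance 2: x0, x1, x7, x9 — contains x7.

2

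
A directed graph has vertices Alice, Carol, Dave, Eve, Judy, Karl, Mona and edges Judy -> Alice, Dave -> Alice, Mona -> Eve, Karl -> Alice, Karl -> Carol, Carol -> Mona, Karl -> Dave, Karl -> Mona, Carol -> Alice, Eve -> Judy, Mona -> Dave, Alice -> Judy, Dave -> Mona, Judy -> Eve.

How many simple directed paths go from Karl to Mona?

3

Karl→Carol→Mona
Karl→Dave→Mona
Karl→Mona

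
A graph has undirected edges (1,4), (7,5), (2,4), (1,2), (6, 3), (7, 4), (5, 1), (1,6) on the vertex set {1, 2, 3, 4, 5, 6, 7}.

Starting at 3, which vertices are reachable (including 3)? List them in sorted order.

Start at 3.
Its neighbours: 6.
Then their neighbours: 1.
Then next layer: 2, 4, 5.
Then next layer: 7.
Every vertex is now reached.

1, 2, 3, 4, 5, 6, 7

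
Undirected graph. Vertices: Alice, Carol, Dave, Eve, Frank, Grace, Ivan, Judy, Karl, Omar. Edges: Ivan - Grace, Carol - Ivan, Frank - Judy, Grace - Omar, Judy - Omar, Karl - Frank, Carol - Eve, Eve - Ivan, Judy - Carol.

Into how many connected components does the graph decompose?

From Alice: component {Alice}.
From Carol: component {Carol, Eve, Frank, Grace, Ivan, Judy, Karl, Omar}.
From Dave: component {Dave}.
That's 3 components.

3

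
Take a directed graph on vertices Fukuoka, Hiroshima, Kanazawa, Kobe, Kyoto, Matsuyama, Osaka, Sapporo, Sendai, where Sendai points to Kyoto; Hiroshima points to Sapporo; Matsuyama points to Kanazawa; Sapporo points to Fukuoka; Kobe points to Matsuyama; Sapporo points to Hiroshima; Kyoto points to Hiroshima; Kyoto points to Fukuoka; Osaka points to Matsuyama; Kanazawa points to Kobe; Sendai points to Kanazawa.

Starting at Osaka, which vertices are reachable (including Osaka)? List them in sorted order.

Kanazawa, Kobe, Matsuyama, Osaka

Start at Osaka.
Its neighbours: Matsuyama.
Then their neighbours: Kanazawa.
Then next layer: Kobe.
Nothing further is reachable.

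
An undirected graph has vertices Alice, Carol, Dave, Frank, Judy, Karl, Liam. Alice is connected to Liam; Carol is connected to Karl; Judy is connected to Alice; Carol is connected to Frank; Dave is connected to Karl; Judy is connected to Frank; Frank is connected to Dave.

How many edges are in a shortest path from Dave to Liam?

Distance 0: Dave.
Distance 1: Frank, Karl.
Distance 2: Carol, Judy.
Distance 3: Alice.
Distance 4: Liam — contains Liam.

4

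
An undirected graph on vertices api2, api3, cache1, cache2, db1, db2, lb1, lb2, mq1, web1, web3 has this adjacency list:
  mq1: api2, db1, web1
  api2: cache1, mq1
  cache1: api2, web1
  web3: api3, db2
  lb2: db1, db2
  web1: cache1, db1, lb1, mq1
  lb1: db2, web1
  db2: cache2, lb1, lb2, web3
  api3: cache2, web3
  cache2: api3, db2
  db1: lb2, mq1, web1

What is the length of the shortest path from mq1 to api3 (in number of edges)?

Distance 0: mq1.
Distance 1: api2, db1, web1.
Distance 2: cache1, lb1, lb2.
Distance 3: db2.
Distance 4: cache2, web3.
Distance 5: api3 — contains api3.

5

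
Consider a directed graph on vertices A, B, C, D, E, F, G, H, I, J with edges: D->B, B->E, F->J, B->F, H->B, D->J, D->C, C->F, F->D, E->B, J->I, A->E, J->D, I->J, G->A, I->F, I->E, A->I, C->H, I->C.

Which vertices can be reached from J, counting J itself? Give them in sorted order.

B, C, D, E, F, H, I, J

Start at J.
Its neighbours: D, I.
Then their neighbours: B, C, E, F.
Then next layer: H.
Nothing further is reachable.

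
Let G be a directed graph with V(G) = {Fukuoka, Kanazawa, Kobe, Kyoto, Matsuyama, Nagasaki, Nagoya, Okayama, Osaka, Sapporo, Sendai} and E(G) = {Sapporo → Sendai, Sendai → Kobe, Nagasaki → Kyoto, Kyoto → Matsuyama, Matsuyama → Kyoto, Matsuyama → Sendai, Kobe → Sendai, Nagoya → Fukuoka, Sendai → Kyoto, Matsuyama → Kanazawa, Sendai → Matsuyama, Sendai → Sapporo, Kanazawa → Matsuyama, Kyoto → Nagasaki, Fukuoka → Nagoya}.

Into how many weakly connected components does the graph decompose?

From Fukuoka: component {Fukuoka, Nagoya}.
From Kanazawa: component {Kanazawa, Kobe, Kyoto, Matsuyama, Nagasaki, Sapporo, Sendai}.
From Okayama: component {Okayama}.
From Osaka: component {Osaka}.
That's 4 components.

4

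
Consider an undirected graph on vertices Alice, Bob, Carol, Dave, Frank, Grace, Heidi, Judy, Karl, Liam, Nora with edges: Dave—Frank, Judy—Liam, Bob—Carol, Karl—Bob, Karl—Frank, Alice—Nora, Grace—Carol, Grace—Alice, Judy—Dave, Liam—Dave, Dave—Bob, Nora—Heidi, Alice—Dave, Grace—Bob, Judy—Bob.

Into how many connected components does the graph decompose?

1

From Alice: component {Alice, Bob, Carol, Dave, Frank, Grace, Heidi, Judy, Karl, Liam, Nora}.
That's 1 component.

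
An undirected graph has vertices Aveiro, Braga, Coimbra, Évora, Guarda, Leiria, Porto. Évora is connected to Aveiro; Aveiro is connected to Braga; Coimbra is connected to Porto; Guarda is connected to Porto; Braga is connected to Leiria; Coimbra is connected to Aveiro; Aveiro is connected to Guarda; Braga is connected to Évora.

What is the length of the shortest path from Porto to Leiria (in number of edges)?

4

Distance 0: Porto.
Distance 1: Coimbra, Guarda.
Distance 2: Aveiro.
Distance 3: Braga, Évora.
Distance 4: Leiria — contains Leiria.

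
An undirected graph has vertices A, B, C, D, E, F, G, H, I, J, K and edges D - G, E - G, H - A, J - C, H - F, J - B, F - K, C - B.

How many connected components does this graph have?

From A: component {A, F, H, K}.
From B: component {B, C, J}.
From D: component {D, E, G}.
From I: component {I}.
That's 4 components.

4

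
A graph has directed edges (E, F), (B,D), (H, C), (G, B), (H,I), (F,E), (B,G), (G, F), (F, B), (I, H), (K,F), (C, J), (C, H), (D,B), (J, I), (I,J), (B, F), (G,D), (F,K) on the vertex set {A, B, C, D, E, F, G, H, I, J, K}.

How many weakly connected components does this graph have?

3

From A: component {A}.
From B: component {B, D, E, F, G, K}.
From C: component {C, H, I, J}.
That's 3 components.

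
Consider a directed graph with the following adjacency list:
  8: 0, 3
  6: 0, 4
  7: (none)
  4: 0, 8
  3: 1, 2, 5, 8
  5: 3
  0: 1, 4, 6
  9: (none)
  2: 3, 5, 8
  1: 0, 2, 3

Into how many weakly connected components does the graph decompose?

3

From 0: component {0, 1, 2, 3, 4, 5, 6, 8}.
From 7: component {7}.
From 9: component {9}.
That's 3 components.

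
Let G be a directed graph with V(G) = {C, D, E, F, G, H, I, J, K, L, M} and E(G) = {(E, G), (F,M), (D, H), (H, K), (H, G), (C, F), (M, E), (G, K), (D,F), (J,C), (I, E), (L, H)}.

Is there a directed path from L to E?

No

Explore from L.
Distance 1: reach H.
Distance 2: reach G, K.
The search from L is exhausted; no directed path reaches E.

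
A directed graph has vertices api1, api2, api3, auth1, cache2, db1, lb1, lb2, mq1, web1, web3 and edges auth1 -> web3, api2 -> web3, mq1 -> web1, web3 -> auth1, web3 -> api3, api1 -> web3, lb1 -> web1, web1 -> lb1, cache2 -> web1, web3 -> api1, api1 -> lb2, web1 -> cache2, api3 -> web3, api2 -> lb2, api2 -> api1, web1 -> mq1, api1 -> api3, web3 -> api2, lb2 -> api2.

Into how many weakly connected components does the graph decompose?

3

From api1: component {api1, api2, api3, auth1, lb2, web3}.
From cache2: component {cache2, lb1, mq1, web1}.
From db1: component {db1}.
That's 3 components.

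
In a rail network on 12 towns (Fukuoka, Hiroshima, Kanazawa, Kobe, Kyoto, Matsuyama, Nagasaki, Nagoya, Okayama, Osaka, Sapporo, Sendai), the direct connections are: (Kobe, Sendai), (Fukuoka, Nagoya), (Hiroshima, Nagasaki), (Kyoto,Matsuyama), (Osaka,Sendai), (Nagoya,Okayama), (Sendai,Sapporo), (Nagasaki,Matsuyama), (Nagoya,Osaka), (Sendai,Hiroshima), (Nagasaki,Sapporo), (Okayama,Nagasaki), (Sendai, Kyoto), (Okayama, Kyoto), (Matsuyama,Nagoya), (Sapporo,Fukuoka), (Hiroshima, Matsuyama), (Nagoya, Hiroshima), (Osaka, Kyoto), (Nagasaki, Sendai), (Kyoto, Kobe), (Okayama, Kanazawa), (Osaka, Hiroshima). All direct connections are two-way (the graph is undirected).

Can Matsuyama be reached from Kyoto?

Explore from Kyoto.
Distance 1: reach Kobe, Matsuyama, Okayama, Osaka, Sendai.
Found Matsuyama.

Yes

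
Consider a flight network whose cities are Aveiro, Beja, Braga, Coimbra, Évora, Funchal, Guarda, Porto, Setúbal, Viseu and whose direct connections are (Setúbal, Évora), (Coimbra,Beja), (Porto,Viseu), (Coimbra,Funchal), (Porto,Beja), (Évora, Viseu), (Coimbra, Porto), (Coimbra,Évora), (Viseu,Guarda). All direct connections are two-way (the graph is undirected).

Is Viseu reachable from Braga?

No

Braga has no edges, so nothing is reachable from it.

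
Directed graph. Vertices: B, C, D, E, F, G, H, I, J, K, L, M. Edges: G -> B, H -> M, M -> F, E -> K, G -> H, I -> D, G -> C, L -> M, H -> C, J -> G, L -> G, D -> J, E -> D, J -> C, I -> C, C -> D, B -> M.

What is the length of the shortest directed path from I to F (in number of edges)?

Distance 0: I.
Distance 1: C, D.
Distance 2: J.
Distance 3: G.
Distance 4: B, H.
Distance 5: M.
Distance 6: F — contains F.

6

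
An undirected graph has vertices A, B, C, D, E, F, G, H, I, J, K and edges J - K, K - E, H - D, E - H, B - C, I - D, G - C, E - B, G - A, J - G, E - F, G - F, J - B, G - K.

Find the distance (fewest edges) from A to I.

6

Distance 0: A.
Distance 1: G.
Distance 2: C, F, J, K.
Distance 3: B, E.
Distance 4: H.
Distance 5: D.
Distance 6: I — contains I.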